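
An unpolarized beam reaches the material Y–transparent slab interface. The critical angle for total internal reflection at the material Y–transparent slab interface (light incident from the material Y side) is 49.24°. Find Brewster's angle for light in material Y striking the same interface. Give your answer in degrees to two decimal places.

At the critical angle sin θ_c = n₂/n₁, giving n₂/n₁ = sin 49.24° = 0.7575.
Then tan θ_B = n₂/n₁ = 0.7575, so θ_B = arctan 0.7575 = 37.14°.

θ_B ≈ 37.14°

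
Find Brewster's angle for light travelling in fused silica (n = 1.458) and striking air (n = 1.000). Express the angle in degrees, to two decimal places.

θ_B ≈ 34.45°

The reflected p-component vanishes when tan θ_B = n₂/n₁.
tan θ_B = n₂/n₁ = 1.000/1.458 = 0.6859.
So θ_B = arctan 0.6859 = 34.45°.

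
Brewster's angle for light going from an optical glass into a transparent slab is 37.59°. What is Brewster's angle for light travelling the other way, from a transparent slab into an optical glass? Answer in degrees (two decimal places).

The two Brewster angles are complementary: θ_B' = 90° − θ_B = 90° − 37.59° = 52.41°.

θ_B' ≈ 52.41°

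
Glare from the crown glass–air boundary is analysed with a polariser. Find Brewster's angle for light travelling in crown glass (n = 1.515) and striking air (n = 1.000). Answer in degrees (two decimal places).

At Brewster's angle the reflected and refracted rays are perpendicular, which with Snell's law gives tan θ_B = n₂/n₁.
Here n₂/n₁ = 1.000/1.515 = 0.6601, and Brewster's law gives tan θ_B = n₂/n₁. Taking the arctangent, θ_B = 33.43°.

θ_B ≈ 33.43°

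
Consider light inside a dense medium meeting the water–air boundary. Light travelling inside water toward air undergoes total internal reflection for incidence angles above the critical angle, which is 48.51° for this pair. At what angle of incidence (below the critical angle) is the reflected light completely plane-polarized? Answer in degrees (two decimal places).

At the critical angle sin θ_c = n₂/n₁, giving n₂/n₁ = sin 48.51° = 0.7491.
Then tan θ_B = n₂/n₁ = 0.7491, so θ_B = arctan 0.7491 = 36.84°.

θ_B ≈ 36.84°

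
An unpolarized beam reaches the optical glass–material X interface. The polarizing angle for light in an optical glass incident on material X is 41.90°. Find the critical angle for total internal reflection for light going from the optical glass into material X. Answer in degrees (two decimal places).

n₂/n₁ = tan 41.90° = 0.8972; the critical angle satisfies sin θ_c = n₂/n₁.
θ_c = arcsin(0.8972) = 63.80°.

θ_c ≈ 63.80°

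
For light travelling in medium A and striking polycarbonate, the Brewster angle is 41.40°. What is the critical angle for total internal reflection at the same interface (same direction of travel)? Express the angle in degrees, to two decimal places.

From Brewster, n₂/n₁ = tan θ_B = tan 41.40° = 0.8816.
Then sin θ_c = n₂/n₁ = 0.8816, so θ_c = arcsin 0.8816 = 61.84°.

θ_c ≈ 61.84°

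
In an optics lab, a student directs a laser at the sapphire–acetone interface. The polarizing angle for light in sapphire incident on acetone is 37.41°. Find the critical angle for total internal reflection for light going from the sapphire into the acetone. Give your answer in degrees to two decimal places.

θ_c ≈ 49.89°

From Brewster, n₂/n₁ = tan θ_B = tan 37.41° = 0.7648.
Then sin θ_c = n₂/n₁ = 0.7648, so θ_c = arcsin 0.7648 = 49.89°.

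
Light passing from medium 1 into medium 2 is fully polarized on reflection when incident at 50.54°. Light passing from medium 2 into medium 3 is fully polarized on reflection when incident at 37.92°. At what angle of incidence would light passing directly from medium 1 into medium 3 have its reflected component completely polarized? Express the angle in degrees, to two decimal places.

θ_B ≈ 43.42°

Each Brewster angle gives a ratio: n₂/n₁ = tan 50.54° = 1.2148, n₃/n₂ = tan 37.92° = 0.7790.
n₃/n₁ = 0.9464. Then tan θ_B(1→3) = n₃/n₁, so θ_B(1→3) = arctan(0.9464) = 43.42°.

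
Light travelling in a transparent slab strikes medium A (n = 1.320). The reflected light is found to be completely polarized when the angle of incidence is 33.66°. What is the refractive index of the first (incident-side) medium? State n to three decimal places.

Brewster's law: tan θ_B = n₂/n₁ (light incident in a transparent slab, refracted into medium A).
n₁ = n₂ / tan θ_B = 1.320 / tan 33.66° = 1.982.

n ≈ 1.982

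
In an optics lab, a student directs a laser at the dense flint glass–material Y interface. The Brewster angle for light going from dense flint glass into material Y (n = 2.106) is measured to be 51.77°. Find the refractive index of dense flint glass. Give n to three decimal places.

Brewster's law: tan θ_B = n₂/n₁ (light incident in dense flint glass, refracted into material Y).
n₁ = n₂ / tan θ_B = 2.106 / tan 51.77° = 1.659.

n ≈ 1.659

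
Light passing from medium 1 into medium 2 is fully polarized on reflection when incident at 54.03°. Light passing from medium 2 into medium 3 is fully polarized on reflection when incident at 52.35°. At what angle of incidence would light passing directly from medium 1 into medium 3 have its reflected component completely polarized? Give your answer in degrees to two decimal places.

Each Brewster angle gives a ratio: n₂/n₁ = tan 54.03° = 1.3779, n₃/n₂ = tan 52.35° = 1.2962.
Multiplying, n₃/n₁ = 1.3779 × 1.2962 = 1.7860, and θ_B(1→3) = arctan 1.7860 = 60.76°.

θ_B ≈ 60.76°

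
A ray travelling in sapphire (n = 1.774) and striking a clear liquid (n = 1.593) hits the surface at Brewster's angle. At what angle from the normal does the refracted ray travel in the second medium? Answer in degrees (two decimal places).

θ_t ≈ 48.08°

θ_B = arctan(n₂/n₁) = arctan(1.593/1.774) = 41.92°.
At Brewster's angle the reflected and refracted rays are perpendicular, so θ_t = 90° − θ_B = 90° − 41.92° = 48.08°.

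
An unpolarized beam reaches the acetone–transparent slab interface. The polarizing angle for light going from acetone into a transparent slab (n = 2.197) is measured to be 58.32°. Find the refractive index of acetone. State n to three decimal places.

n ≈ 1.356

Brewster's law: tan θ_B = n₂/n₁ (light incident in acetone, refracted into a transparent slab).
n₁ = n₂ / tan θ_B = 2.197 / tan 58.32° = 1.356.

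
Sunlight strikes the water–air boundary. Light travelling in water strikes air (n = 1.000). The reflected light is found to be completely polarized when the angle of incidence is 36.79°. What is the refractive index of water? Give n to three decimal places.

Brewster's law: tan θ_B = n₂/n₁ (light incident in water, refracted into air).
n₁ = n₂ / tan θ_B = 1.000 / tan 36.79° = 1.337.

n ≈ 1.337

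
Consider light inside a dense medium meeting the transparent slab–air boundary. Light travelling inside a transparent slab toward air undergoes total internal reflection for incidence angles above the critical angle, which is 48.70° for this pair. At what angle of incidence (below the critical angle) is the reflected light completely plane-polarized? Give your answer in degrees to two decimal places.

θ_B ≈ 36.92°

At the critical angle sin θ_c = n₂/n₁, giving n₂/n₁ = sin 48.70° = 0.7513.
Then tan θ_B = n₂/n₁ = 0.7513, so θ_B = arctan 0.7513 = 36.92°.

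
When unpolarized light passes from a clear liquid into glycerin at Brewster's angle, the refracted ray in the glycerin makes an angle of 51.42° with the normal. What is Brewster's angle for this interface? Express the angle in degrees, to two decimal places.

θ_B ≈ 38.58°

At Brewster's angle the reflected and refracted rays are perpendicular, so θ_B + θ_t = 90°.
So θ_B = 90° − θ_t = 90° − 51.42° = 38.58°.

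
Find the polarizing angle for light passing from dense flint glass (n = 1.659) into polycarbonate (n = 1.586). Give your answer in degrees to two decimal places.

θ_B ≈ 43.71°

Here n₂/n₁ = 1.586/1.659 = 0.9560, and Brewster's law gives tan θ_B = n₂/n₁.
So θ_B = arctan 0.9560 = 43.71°.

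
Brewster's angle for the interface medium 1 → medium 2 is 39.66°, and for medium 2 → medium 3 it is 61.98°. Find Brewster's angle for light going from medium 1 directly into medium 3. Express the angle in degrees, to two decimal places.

θ_B ≈ 57.30°

tan θ_B(1→2) = n₂/n₁ = tan 39.66° = 0.8290.
tan θ_B(2→3) = n₃/n₂ = tan 61.98° = 1.8791.
n₃/n₁ = 1.5579. Then tan θ_B(1→3) = n₃/n₁, so θ_B(1→3) = arctan(1.5579) = 57.30°.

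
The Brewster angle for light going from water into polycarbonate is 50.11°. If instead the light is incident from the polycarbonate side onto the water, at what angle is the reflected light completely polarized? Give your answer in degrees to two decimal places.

θ_B' ≈ 39.89°

Reversing the direction swaps n₁ and n₂, so tan θ_B' = 1/tan θ_B and θ_B' = 90° − θ_B.
Hence θ_B' = 90° − 50.11° = 39.89°.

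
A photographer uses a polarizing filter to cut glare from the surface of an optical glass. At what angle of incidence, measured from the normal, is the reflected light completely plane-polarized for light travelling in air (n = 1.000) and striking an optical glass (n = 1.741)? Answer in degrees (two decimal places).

θ_B ≈ 60.13°

At Brewster's angle the reflected and refracted rays are perpendicular, which with Snell's law gives tan θ_B = n₂/n₁.
tan θ_B = n₂/n₁ = 1.741/1.000 = 1.7410.
So θ_B = arctan 1.7410 = 60.13°.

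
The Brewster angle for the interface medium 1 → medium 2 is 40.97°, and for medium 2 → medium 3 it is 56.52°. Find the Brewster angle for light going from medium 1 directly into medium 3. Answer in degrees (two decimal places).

θ_B ≈ 52.71°

n₂/n₁ = tan 40.97° = 0.8684 and n₃/n₂ = tan 56.52° = 1.5120.
n₃/n₁ = 1.3130. Then tan θ_B(1→3) = n₃/n₁, so θ_B(1→3) = arctan(1.3130) = 52.71°.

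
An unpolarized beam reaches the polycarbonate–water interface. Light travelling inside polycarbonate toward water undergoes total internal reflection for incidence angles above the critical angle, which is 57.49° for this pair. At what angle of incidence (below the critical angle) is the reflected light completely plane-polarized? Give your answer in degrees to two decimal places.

sin θ_c = n₂/n₁, so n₂/n₁ = sin 57.49° = 0.8433.
Brewster: tan θ_B = n₂/n₁ = 0.8433.
θ_B = arctan(0.8433) = 40.14°.

θ_B ≈ 40.14°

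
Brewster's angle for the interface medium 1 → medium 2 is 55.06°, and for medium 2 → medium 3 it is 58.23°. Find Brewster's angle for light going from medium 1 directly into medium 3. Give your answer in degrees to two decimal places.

Each Brewster angle gives a ratio: n₂/n₁ = tan 55.06° = 1.4313, n₃/n₂ = tan 58.23° = 1.6147.
Multiplying, n₃/n₁ = 1.4313 × 1.6147 = 2.3112, and θ_B(1→3) = arctan 2.3112 = 66.60°.

θ_B ≈ 66.60°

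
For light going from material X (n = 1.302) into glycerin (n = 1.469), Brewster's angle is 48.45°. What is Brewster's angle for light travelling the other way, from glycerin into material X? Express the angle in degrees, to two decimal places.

tan θ_B' = n₁/n₂ = 1/tan θ_B, so θ_B' = 90° − θ_B.
θ_B' = 90° − 48.45° = 41.55°.

θ_B' ≈ 41.55°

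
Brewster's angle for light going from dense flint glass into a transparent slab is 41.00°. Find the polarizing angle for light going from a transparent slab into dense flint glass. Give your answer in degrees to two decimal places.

θ_B' ≈ 49.00°

The two Brewster angles are complementary: θ_B' = 90° − θ_B = 90° − 41.00° = 49.00°.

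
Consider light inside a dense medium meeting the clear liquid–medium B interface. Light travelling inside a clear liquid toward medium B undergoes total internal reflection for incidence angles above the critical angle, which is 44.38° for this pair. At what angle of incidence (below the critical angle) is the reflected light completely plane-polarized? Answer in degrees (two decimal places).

sin θ_c = n₂/n₁, so n₂/n₁ = sin 44.38° = 0.6994.
Brewster: tan θ_B = n₂/n₁ = 0.6994.
θ_B = arctan(0.6994) = 34.97°.

θ_B ≈ 34.97°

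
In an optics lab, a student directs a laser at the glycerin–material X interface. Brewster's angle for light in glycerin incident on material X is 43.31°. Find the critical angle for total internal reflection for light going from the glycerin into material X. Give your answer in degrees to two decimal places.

θ_c ≈ 70.51°

From Brewster, n₂/n₁ = tan θ_B = tan 43.31° = 0.9427.
Then sin θ_c = n₂/n₁ = 0.9427, so θ_c = arcsin 0.9427 = 70.51°.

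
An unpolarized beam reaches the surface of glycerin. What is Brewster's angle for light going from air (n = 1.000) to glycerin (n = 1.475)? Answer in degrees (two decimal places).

tan θ_B = n₂/n₁ = 1.475/1.000 = 1.4750.
θ_B = arctan(1.4750) = 55.86°.

θ_B ≈ 55.86°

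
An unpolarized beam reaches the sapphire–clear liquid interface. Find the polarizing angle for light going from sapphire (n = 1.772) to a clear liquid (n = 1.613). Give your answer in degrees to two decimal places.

Brewster's condition: tan θ_B = n₂/n₁ = 1.613/1.772 = 0.9103.
So θ_B = arctan 0.9103 = 42.31°.

θ_B ≈ 42.31°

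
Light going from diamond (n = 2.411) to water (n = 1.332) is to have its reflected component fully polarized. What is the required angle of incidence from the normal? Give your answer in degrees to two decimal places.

At Brewster's angle the reflected and refracted rays are perpendicular, which with Snell's law gives tan θ_B = n₂/n₁.
tan θ_B = n₂/n₁ = 1.332/2.411 = 0.5525.
So θ_B = arctan 0.5525 = 28.92°.

θ_B ≈ 28.92°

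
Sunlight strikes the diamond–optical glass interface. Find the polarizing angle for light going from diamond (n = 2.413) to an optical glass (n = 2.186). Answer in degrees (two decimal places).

θ_B ≈ 42.17°

tan θ_B = n₂/n₁ = 2.186/2.413 = 0.9059.
θ_B = arctan(0.9059) = 42.17°.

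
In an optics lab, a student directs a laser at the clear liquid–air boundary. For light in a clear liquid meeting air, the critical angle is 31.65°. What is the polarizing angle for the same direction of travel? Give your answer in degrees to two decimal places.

θ_B ≈ 27.69°

At the critical angle sin θ_c = n₂/n₁, giving n₂/n₁ = sin 31.65° = 0.5247.
Then tan θ_B = n₂/n₁ = 0.5247, so θ_B = arctan 0.5247 = 27.69°.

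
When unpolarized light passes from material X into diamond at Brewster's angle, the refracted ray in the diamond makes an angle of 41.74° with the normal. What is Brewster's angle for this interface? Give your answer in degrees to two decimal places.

θ_B ≈ 48.26°

Since the reflected and refracted rays are at right angles at the polarizing angle, θ_B + θ_t = 90°.
θ_B = 90° − 41.74° = 48.26°.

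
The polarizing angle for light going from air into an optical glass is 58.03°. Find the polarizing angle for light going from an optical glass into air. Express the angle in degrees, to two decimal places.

The two Brewster angles are complementary: θ_B' = 90° − θ_B = 90° − 58.03° = 31.97°.

θ_B' ≈ 31.97°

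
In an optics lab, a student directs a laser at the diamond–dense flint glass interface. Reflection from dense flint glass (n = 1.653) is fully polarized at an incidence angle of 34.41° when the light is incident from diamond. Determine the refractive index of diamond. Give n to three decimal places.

n ≈ 2.413

Full polarization of the reflected beam means tan θ_B = n₂/n₁, where n₁ is the incident medium (diamond).
n₁ = n₂ / tan θ_B = 1.653 / tan 34.41° = 2.413.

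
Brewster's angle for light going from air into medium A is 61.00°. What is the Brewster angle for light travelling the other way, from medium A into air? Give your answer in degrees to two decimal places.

θ_B' ≈ 29.00°

The two Brewster angles are complementary: θ_B' = 90° − θ_B = 90° − 61.00° = 29.00°.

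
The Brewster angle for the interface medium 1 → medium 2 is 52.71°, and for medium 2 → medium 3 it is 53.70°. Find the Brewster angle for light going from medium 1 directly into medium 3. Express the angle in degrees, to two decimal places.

Each Brewster angle gives a ratio: n₂/n₁ = tan 52.71° = 1.3132, n₃/n₂ = tan 53.70° = 1.3613.
Multiplying, n₃/n₁ = 1.3132 × 1.3613 = 1.7877, and θ_B(1→3) = arctan 1.7877 = 60.78°.

θ_B ≈ 60.78°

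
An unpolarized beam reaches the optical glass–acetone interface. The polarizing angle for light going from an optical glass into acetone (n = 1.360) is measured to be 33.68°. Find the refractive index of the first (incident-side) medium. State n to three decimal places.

At the polarizing angle, tan θ_B = n₂/n₁ with n₁ on the incident side (an optical glass) and n₂ on the transmitted side (acetone).
n₁ = n₂ / tan θ_B = 1.360 / tan 33.68° = 2.041.

n ≈ 2.041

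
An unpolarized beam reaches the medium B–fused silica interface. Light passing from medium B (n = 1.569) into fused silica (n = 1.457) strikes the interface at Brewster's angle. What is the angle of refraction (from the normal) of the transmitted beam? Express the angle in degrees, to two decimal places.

θ_t ≈ 47.12°

tan θ_B = n₂/n₁ = 1.457/1.569 = 0.9286, so θ_B = 42.88°.
Since θ_B + θ_t = 90° at Brewster incidence, θ_t = 90° − 42.88° = 47.12°.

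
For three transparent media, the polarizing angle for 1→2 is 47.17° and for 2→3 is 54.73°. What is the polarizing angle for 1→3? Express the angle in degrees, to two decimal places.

n₂/n₁ = tan 47.17° = 1.0788 and n₃/n₂ = tan 54.73° = 1.4139.
n₃/n₁ = 1.5253. Then tan θ_B(1→3) = n₃/n₁, so θ_B(1→3) = arctan(1.5253) = 56.75°.

θ_B ≈ 56.75°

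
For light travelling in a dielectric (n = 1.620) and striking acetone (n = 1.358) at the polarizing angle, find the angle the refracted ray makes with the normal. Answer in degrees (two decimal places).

θ_t ≈ 50.03°

θ_B = arctan(n₂/n₁) = arctan(1.358/1.620) = 39.97°.
Since θ_B + θ_t = 90° at Brewster incidence, θ_t = 90° − 39.97° = 50.03°.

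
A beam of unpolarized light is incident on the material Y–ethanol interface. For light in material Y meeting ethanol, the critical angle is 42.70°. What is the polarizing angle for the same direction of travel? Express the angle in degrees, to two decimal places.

sin θ_c = n₂/n₁, so n₂/n₁ = sin 42.70° = 0.6782.
Brewster: tan θ_B = n₂/n₁ = 0.6782.
θ_B = arctan(0.6782) = 34.14°.

θ_B ≈ 34.14°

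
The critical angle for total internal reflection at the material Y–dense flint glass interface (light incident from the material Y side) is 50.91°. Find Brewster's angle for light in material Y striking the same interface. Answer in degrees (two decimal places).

θ_B ≈ 37.82°

sin θ_c = n₂/n₁, so n₂/n₁ = sin 50.91° = 0.7762.
Brewster: tan θ_B = n₂/n₁ = 0.7762.
θ_B = arctan(0.7762) = 37.82°.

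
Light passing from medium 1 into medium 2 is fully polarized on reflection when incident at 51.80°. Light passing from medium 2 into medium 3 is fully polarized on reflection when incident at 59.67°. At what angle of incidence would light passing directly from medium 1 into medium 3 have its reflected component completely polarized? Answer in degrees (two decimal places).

Each Brewster angle gives a ratio: n₂/n₁ = tan 51.80° = 1.2708, n₃/n₂ = tan 59.67° = 1.7092.
Multiplying, n₃/n₁ = 1.2708 × 1.7092 = 2.1721, and θ_B(1→3) = arctan 2.1721 = 65.28°.

θ_B ≈ 65.28°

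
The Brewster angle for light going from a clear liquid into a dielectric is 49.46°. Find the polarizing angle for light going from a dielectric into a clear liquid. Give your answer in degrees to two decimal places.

tan θ_B' = n₁/n₂ = 1/tan θ_B, so θ_B' = 90° − θ_B.
θ_B' = 90° − 49.46° = 40.54°.

θ_B' ≈ 40.54°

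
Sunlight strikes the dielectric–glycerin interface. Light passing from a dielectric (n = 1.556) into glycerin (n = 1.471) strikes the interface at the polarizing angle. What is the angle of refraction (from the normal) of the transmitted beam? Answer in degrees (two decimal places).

θ_t ≈ 46.61°

θ_B = arctan(n₂/n₁) = arctan(1.471/1.556) = 43.39°.
Since θ_B + θ_t = 90° at Brewster incidence, θ_t = 90° − 43.39° = 46.61°.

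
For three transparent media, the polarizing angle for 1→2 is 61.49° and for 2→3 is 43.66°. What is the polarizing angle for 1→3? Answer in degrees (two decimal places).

n₂/n₁ = tan 61.49° = 1.8410 and n₃/n₂ = tan 43.66° = 0.9543.
n₃/n₁ = 1.7568. Then tan θ_B(1→3) = n₃/n₁, so θ_B(1→3) = arctan(1.7568) = 60.35°.

θ_B ≈ 60.35°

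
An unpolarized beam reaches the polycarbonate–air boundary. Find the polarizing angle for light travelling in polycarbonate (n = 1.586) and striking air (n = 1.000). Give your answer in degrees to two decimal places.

At Brewster's angle the reflected and refracted rays are perpendicular, which with Snell's law gives tan θ_B = n₂/n₁.
tan θ_B = n₂/n₁ = 1.000/1.586 = 0.6305.
So θ_B = arctan 0.6305 = 32.23°.

θ_B ≈ 32.23°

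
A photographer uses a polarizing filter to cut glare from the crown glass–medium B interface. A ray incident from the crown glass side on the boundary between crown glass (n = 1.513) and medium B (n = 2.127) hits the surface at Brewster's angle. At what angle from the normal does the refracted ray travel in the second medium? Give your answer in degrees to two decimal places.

θ_t ≈ 35.43°

tan θ_B = n₂/n₁ = 2.127/1.513 = 1.4058, so θ_B = 54.57°.
Since θ_B + θ_t = 90° at Brewster incidence, θ_t = 90° − 54.57° = 35.43°.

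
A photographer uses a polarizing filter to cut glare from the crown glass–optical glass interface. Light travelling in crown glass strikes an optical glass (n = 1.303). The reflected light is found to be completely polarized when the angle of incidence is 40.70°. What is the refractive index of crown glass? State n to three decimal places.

Full polarization of the reflected beam means tan θ_B = n₂/n₁, where n₁ is the incident medium (crown glass).
n₁ = n₂ / tan θ_B = 1.303 / tan 40.70° = 1.515.

n ≈ 1.515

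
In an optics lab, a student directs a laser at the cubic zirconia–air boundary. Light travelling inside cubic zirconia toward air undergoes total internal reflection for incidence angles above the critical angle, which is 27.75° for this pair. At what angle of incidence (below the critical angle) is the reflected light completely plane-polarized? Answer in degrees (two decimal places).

n₂/n₁ = sin θ_c = sin 27.75° = 0.4656.
tan θ_B equals the same ratio, so θ_B = arctan(0.4656) = 24.97°.

θ_B ≈ 24.97°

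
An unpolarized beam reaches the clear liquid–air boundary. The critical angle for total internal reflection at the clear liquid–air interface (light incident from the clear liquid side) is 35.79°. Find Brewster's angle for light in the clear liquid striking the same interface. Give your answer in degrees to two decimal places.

At the critical angle sin θ_c = n₂/n₁, giving n₂/n₁ = sin 35.79° = 0.5848.
Then tan θ_B = n₂/n₁ = 0.5848, so θ_B = arctan 0.5848 = 30.32°.

θ_B ≈ 30.32°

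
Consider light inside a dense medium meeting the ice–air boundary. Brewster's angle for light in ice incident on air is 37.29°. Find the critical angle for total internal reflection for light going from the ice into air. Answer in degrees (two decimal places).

n₂/n₁ = tan 37.29° = 0.7615; the critical angle satisfies sin θ_c = n₂/n₁.
θ_c = arcsin(0.7615) = 49.60°.

θ_c ≈ 49.60°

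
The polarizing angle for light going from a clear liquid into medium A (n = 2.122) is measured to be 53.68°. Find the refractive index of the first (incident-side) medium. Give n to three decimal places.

n ≈ 1.560

Brewster's law: tan θ_B = n₂/n₁ (light incident in a clear liquid, refracted into medium A).
n₁ = n₂ / tan θ_B = 2.122 / tan 53.68° = 1.560.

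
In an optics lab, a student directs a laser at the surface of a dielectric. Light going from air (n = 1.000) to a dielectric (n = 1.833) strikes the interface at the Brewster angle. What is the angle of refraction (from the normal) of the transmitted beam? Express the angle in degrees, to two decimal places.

θ_t ≈ 28.61°

First find Brewster's angle: tan θ_B = 1.833/1.000 = 1.8330, giving θ_B = 61.39°.
At Brewster's angle the reflected and refracted rays are perpendicular, so θ_t = 90° − θ_B = 90° − 61.39° = 28.61°.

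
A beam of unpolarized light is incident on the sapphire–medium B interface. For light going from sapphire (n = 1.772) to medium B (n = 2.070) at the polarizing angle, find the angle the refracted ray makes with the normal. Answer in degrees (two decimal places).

First find Brewster's angle: tan θ_B = 2.070/1.772 = 1.1682, giving θ_B = 49.44°.
The refracted ray is perpendicular to the reflected ray, so θ_t = 90° − θ_B = 40.56°.

θ_t ≈ 40.56°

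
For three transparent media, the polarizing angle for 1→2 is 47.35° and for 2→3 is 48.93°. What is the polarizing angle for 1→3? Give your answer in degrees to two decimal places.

θ_B ≈ 51.24°

tan θ_B(1→2) = n₂/n₁ = tan 47.35° = 1.0856.
tan θ_B(2→3) = n₃/n₂ = tan 48.93° = 1.1475.
n₃/n₁ = 1.2458. Then tan θ_B(1→3) = n₃/n₁, so θ_B(1→3) = arctan(1.2458) = 51.24°.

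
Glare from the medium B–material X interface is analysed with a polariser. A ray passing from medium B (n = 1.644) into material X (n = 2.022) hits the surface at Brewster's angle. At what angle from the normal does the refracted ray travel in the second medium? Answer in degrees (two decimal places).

θ_t ≈ 39.11°

tan θ_B = n₂/n₁ = 2.022/1.644 = 1.2299, so θ_B = 50.89°.
The refracted ray is perpendicular to the reflected ray, so θ_t = 90° − θ_B = 39.11°.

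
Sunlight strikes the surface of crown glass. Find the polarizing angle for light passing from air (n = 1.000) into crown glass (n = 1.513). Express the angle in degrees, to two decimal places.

θ_B ≈ 56.54°

tan θ_B = n₂/n₁ = 1.513/1.000 = 1.5130. Taking the arctangent, θ_B = 56.54°.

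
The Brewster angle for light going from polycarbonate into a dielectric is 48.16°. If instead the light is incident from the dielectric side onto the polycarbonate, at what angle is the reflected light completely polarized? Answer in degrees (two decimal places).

The two Brewster angles are complementary: θ_B' = 90° − θ_B = 90° − 48.16° = 41.84°.

θ_B' ≈ 41.84°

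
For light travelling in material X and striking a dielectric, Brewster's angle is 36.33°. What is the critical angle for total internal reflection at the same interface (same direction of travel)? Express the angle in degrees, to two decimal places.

n₂/n₁ = tan 36.33° = 0.7354; the critical angle satisfies sin θ_c = n₂/n₁.
θ_c = arcsin(0.7354) = 47.34°.

θ_c ≈ 47.34°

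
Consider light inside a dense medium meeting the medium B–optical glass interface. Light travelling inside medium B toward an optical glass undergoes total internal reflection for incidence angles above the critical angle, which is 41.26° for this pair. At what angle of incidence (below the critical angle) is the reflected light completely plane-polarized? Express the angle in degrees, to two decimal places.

sin θ_c = n₂/n₁, so n₂/n₁ = sin 41.26° = 0.6595.
Brewster: tan θ_B = n₂/n₁ = 0.6595.
θ_B = arctan(0.6595) = 33.40°.

θ_B ≈ 33.40°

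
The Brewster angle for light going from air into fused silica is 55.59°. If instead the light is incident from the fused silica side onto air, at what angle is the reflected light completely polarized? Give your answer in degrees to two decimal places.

θ_B' ≈ 34.41°

The two Brewster angles are complementary: θ_B' = 90° − θ_B = 90° − 55.59° = 34.41°.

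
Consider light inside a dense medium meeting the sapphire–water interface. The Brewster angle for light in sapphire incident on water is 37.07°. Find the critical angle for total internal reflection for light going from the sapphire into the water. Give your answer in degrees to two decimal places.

n₂/n₁ = tan 37.07° = 0.7555; the critical angle satisfies sin θ_c = n₂/n₁.
θ_c = arcsin(0.7555) = 49.07°.

θ_c ≈ 49.07°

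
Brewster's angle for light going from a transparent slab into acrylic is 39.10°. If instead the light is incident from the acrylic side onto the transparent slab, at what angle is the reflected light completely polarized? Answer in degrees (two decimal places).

θ_B' ≈ 50.90°

tan θ_B' = n₁/n₂ = 1/tan θ_B, so θ_B' = 90° − θ_B.
θ_B' = 90° − 39.10° = 50.90°.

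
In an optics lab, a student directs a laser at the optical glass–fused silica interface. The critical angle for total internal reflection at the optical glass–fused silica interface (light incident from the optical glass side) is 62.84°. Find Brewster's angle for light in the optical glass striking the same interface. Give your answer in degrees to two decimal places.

θ_B ≈ 41.66°

sin θ_c = n₂/n₁, so n₂/n₁ = sin 62.84° = 0.8897.
Brewster: tan θ_B = n₂/n₁ = 0.8897.
θ_B = arctan(0.8897) = 41.66°.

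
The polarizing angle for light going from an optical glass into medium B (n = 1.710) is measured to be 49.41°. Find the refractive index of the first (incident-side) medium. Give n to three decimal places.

n ≈ 1.465

At the polarizing angle, tan θ_B = n₂/n₁ with n₁ on the incident side (an optical glass) and n₂ on the transmitted side (medium B).
n₁ = n₂ / tan θ_B = 1.710 / tan 49.41° = 1.465.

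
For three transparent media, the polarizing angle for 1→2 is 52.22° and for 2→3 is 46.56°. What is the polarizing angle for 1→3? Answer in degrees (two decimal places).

θ_B ≈ 53.72°

Each Brewster angle gives a ratio: n₂/n₁ = tan 52.22° = 1.2901, n₃/n₂ = tan 46.56° = 1.0560.
n₃/n₁ = 1.3624. Then tan θ_B(1→3) = n₃/n₁, so θ_B(1→3) = arctan(1.3624) = 53.72°.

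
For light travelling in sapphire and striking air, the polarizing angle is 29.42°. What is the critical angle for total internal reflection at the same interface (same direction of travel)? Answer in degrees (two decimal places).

θ_c ≈ 34.33°

From Brewster, n₂/n₁ = tan θ_B = tan 29.42° = 0.5639.
Then sin θ_c = n₂/n₁ = 0.5639, so θ_c = arcsin 0.5639 = 34.33°.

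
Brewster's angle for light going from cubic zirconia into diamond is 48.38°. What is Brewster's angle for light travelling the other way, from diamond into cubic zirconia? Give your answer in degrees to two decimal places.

θ_B' ≈ 41.62°

The two Brewster angles are complementary: θ_B' = 90° − θ_B = 90° − 48.38° = 41.62°.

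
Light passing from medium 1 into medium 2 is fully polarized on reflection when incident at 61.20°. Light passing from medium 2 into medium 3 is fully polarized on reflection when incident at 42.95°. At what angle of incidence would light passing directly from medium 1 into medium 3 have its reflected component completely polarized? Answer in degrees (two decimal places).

θ_B ≈ 59.44°

Each Brewster angle gives a ratio: n₂/n₁ = tan 61.20° = 1.8190, n₃/n₂ = tan 42.95° = 0.9309.
n₃/n₁ = 1.6933. Then tan θ_B(1→3) = n₃/n₁, so θ_B(1→3) = arctan(1.6933) = 59.44°.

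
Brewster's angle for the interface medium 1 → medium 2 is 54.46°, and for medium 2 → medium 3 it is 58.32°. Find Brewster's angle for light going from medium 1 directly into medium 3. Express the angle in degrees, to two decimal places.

θ_B ≈ 66.21°

tan θ_B(1→2) = n₂/n₁ = tan 54.46° = 1.3999.
tan θ_B(2→3) = n₃/n₂ = tan 58.32° = 1.6204.
n₃/n₁ = 2.2684. Then tan θ_B(1→3) = n₃/n₁, so θ_B(1→3) = arctan(2.2684) = 66.21°.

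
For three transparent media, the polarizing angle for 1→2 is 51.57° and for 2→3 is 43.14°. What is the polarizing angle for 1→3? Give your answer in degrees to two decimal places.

θ_B ≈ 49.75°

tan θ_B(1→2) = n₂/n₁ = tan 51.57° = 1.2603.
tan θ_B(2→3) = n₃/n₂ = tan 43.14° = 0.9371.
n₃/n₁ = 1.1810. Then tan θ_B(1→3) = n₃/n₁, so θ_B(1→3) = arctan(1.1810) = 49.75°.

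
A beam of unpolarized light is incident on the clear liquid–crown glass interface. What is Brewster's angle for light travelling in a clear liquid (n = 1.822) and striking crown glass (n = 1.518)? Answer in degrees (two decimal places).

The reflected p-component vanishes when tan θ_B = n₂/n₁.
Here n₂/n₁ = 1.518/1.822 = 0.8332, and Brewster's law gives tan θ_B = n₂/n₁.
θ_B = arctan(0.8332) = 39.80°.

θ_B ≈ 39.80°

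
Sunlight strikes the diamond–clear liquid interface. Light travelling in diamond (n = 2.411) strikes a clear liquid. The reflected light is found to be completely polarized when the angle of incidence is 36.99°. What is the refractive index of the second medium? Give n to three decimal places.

n ≈ 1.816

At the polarizing angle, tan θ_B = n₂/n₁ with n₁ on the incident side (diamond) and n₂ on the transmitted side (a clear liquid).
n₂ = n₁ tan θ_B = 2.411 × tan 36.99° = 1.816.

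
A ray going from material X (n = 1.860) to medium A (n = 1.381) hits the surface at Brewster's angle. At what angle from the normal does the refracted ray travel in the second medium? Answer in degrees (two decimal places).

First find Brewster's angle: tan θ_B = 1.381/1.860 = 0.7425, giving θ_B = 36.59°.
The refracted ray is perpendicular to the reflected ray, so θ_t = 90° − θ_B = 53.41°.

θ_t ≈ 53.41°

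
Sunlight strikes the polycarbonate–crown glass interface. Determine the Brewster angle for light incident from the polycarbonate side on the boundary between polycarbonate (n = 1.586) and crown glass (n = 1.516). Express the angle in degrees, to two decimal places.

θ_B ≈ 43.71°

tan θ_B = n₂/n₁ = 1.516/1.586 = 0.9559.
So θ_B = arctan 0.9559 = 43.71°.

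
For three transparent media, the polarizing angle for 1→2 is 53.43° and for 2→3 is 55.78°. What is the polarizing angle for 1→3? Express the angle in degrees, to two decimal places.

θ_B ≈ 63.23°

Each Brewster angle gives a ratio: n₂/n₁ = tan 53.43° = 1.3480, n₃/n₂ = tan 55.78° = 1.4704.
n₃/n₁ = 1.9820. Then tan θ_B(1→3) = n₃/n₁, so θ_B(1→3) = arctan(1.9820) = 63.23°.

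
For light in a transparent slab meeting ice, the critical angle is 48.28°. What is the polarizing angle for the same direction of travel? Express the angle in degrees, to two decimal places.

sin θ_c = n₂/n₁, so n₂/n₁ = sin 48.28° = 0.7464.
Brewster: tan θ_B = n₂/n₁ = 0.7464.
θ_B = arctan(0.7464) = 36.74°.

θ_B ≈ 36.74°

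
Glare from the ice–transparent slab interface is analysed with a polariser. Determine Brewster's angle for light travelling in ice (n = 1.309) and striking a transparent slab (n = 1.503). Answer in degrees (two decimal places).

θ_B ≈ 48.95°

Brewster's condition: tan θ_B = n₂/n₁ = 1.503/1.309 = 1.1482.
θ_B = arctan(1.1482) = 48.95°.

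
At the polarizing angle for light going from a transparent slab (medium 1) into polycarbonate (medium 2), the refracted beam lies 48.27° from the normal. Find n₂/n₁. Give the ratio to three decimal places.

n₂/n₁ ≈ 0.892

At Brewster incidence θ_B = 90° − θ_t = 90° − 48.27° = 41.73°.
tan θ_B = n₂/n₁, so n₂/n₁ = tan 41.73° = 0.892.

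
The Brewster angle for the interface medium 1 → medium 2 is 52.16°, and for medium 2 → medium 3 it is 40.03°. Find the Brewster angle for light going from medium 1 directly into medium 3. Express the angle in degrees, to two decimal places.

tan θ_B(1→2) = n₂/n₁ = tan 52.16° = 1.2873.
tan θ_B(2→3) = n₃/n₂ = tan 40.03° = 0.8400.
n₃/n₁ = 1.0814. Then tan θ_B(1→3) = n₃/n₁, so θ_B(1→3) = arctan(1.0814) = 47.24°.

θ_B ≈ 47.24°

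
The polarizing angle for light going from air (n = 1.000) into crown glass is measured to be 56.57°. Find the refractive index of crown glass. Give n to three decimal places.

Full polarization of the reflected beam means tan θ_B = n₂/n₁, where n₁ is the incident medium (air).
n₂ = n₁ tan θ_B = 1.000 × tan 56.57° = 1.515.

n ≈ 1.515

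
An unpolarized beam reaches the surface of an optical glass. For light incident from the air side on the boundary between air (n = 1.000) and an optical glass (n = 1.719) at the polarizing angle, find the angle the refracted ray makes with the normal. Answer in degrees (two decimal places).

tan θ_B = n₂/n₁ = 1.719/1.000 = 1.7190, so θ_B = 59.81°.
Since θ_B + θ_t = 90° at Brewster incidence, θ_t = 90° − 59.81° = 30.19°.

θ_t ≈ 30.19°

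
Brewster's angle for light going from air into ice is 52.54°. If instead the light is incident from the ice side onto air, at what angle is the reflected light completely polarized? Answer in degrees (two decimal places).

tan θ_B' = n₁/n₂ = 1/tan θ_B, so θ_B' = 90° − θ_B.
θ_B' = 90° − 52.54° = 37.46°.

θ_B' ≈ 37.46°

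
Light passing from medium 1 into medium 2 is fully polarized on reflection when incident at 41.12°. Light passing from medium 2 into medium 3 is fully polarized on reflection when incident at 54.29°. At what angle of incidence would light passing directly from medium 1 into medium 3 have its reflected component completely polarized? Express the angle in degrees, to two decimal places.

Each Brewster angle gives a ratio: n₂/n₁ = tan 41.12° = 0.8730, n₃/n₂ = tan 54.29° = 1.3911.
Multiplying, n₃/n₁ = 0.8730 × 1.3911 = 1.2144, and θ_B(1→3) = arctan 1.2144 = 50.53°.

θ_B ≈ 50.53°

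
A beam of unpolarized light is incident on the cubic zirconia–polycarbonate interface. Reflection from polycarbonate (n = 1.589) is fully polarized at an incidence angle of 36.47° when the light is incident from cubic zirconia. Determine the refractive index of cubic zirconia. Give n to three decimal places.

n ≈ 2.150

At Brewster's angle, tan θ_B = n₂/n₁ with n₁ on the incident side (cubic zirconia) and n₂ on the transmitted side (polycarbonate).
n₁ = n₂ / tan θ_B = 1.589 / tan 36.47° = 2.150.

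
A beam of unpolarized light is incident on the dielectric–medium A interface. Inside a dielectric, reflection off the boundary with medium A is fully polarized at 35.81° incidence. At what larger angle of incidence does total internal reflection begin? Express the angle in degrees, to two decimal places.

tan θ_B = n₂/n₁ = tan 35.81° = 0.7215.
Total internal reflection: sin θ_c = n₂/n₁ = 0.7215.
θ_c = arcsin(0.7215) = 46.18°.

θ_c ≈ 46.18°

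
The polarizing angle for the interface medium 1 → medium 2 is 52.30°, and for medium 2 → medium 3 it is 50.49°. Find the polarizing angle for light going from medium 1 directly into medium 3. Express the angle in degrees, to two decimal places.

θ_B ≈ 57.49°

n₂/n₁ = tan 52.30° = 1.2938 and n₃/n₂ = tan 50.49° = 1.2127.
Multiplying, n₃/n₁ = 1.2938 × 1.2127 = 1.5690, and θ_B(1→3) = arctan 1.5690 = 57.49°.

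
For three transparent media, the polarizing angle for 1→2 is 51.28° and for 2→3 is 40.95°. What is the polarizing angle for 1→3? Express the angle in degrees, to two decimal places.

n₂/n₁ = tan 51.28° = 1.2473 and n₃/n₂ = tan 40.95° = 0.8678.
So n₃/n₁ = (n₂/n₁)(n₃/n₂) = 1.2473 × 0.8678 = 1.0824.
θ_B(1→3) = arctan(1.0824) = 47.26°.

θ_B ≈ 47.26°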